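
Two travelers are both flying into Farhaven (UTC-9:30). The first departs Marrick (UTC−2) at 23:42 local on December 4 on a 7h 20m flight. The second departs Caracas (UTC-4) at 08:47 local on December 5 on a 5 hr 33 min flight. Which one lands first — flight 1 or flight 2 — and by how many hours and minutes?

Flight 1 in UTC: 23:42 + 2:00 = 01:42 on Dec 5.
+7 hours 20 minutes → arrive 09:02 UTC on Dec 5.
Flight 2 in UTC: 08:47 + 4:00 = 12:47 on Dec 5.
+5 hours and 33 minutes → arrive 18:20 UTC on Dec 5.
Flight 1 lands earlier by 9 hours 18 minutes.

the first, by 9 hours 18 minutes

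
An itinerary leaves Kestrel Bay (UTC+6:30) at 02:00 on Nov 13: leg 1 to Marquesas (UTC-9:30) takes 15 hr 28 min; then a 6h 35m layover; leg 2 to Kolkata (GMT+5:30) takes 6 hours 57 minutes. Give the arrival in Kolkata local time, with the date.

Convert departure to UTC: 02:00 − 6:30 = 19:30 UTC on Nov 12.
Add 15 hours 28 minutes leg 1 → 10:58 UTC (Nov 13).
Add 6 hours and 35 minutes layover in Marquesas → 17:33 UTC.
Add 6 hours 57 minutes leg 2 → 00:30 UTC (Nov 14).
Kolkata is UTC+5:30, so local arrival = 00:30 + 5:30 = 06:00 on Nov 14.

06:00 on November 14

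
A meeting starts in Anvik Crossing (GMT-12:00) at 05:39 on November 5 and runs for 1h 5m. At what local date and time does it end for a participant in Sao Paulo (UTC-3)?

Convert start to UTC: 05:39 + 12:00 = 17:39 UTC on Nov 5.
Add 1 hour and 5 minutes duration → 18:44 UTC.
Sao Paulo is UTC−3:00, so local end time = 18:44 − 3:00 = 15:44 on Nov 5.

15:44 on November 5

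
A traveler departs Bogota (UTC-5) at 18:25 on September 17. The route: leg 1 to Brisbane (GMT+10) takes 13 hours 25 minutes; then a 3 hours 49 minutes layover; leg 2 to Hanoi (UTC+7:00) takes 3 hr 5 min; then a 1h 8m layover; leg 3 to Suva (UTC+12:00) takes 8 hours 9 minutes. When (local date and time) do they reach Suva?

17:01 on September 19

Convert departure to UTC: 18:25 + 5:00 = 23:25 UTC on Sep 17.
Add 13 hours 25 minutes leg 1 → 12:50 UTC (Sep 18).
Add 3 hours 49 minutes layover in Brisbane → 16:39 UTC.
Add 3 hours 5 minutes leg 2 → 19:44 UTC.
Add 1 hour 8 minutes layover in Hanoi → 20:52 UTC.
Add 8 hours 9 minutes leg 3 → 05:01 UTC (Sep 19).
Suva is UTC+12:00, so local arrival = 05:01 + 12:00 = 17:01 on Sep 19.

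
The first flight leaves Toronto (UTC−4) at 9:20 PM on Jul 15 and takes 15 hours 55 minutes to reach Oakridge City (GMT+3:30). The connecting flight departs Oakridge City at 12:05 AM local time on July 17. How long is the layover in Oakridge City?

3 hours 20 minutes

Convert departure to UTC: 9:20 PM + 4:00 = 1:20 AM UTC on Jul 16.
Add 15 hours and 55 minutes flight time → 5:15 PM UTC.
Oakridge City is UTC+3:30, so local arrival = 5:15 PM + 3:30 = 8:45 PM on Jul 16.
Layover = 12:05 AM − 8:45 PM (+1 day) = 3 hours 20 minutes.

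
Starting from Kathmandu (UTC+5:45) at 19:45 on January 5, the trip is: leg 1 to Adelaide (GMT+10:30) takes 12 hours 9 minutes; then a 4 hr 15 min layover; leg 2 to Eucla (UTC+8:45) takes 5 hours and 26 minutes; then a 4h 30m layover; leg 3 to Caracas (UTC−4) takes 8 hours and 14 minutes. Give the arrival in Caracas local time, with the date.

Convert departure to UTC: 19:45 − 5:45 = 14:00 UTC on Jan 5.
Add 12 hours 9 minutes leg 1 → 02:09 UTC (Jan 6).
Add 4 hours and 15 minutes layover in Adelaide → 06:24 UTC.
Add 5 hours 26 minutes leg 2 → 11:50 UTC.
Add 4 hours and 30 minutes layover in Eucla → 16:20 UTC.
Add 8 hours and 14 minutes leg 3 → 00:34 UTC (Jan 7).
Caracas is UTC−4:00, so local arrival = 00:34 − 4:00 = 20:34 on Jan 6.

20:34 on January 6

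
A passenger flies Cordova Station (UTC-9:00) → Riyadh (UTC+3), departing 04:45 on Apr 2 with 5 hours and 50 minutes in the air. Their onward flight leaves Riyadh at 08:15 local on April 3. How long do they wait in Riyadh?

Convert departure to UTC: 04:45 + 9:00 = 13:45 UTC on Apr 2.
Add 5 hours and 50 minutes flight time → 19:35 UTC.
Riyadh is UTC+3:00, so local arrival = 19:35 + 3:00 = 22:35 on Apr 2.
Layover = 08:15 − 22:35 (+1 day) = 9 hours 40 minutes.

9 hours 40 minutes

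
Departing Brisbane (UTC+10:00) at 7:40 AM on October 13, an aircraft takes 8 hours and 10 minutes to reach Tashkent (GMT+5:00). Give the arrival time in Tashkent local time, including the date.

10:50 AM on October 13

Convert departure to UTC: 7:40 AM − 10:00 = 9:40 PM UTC on Oct 12.
Add 8 hours 10 minutes travel time → 5:50 AM UTC (Oct 13).
Tashkent is UTC+5:00, so local arrival = 5:50 AM + 5:00 = 10:50 AM on Oct 13.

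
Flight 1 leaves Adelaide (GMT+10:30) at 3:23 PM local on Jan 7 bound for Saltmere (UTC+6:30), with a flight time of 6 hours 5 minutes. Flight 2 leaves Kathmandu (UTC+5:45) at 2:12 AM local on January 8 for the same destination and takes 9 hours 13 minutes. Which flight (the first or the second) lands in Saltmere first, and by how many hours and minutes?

the first, by 18 hours 42 minutes

Flight 1 in UTC: 3:23 PM − 10:30 = 4:53 AM on Jan 7.
+6 hours and 5 minutes → arrive 10:58 AM UTC on Jan 7.
Flight 2 in UTC: 2:12 AM − 5:45 = 8:27 PM on Jan 7.
+9 hours 13 minutes → arrive 5:40 AM UTC on Jan 8.
Flight 1 lands earlier by 18 hours 42 minutes.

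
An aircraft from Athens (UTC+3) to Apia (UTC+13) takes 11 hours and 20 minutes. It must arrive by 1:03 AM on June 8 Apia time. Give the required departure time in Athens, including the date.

3:43 AM on June 7

Target arrival in UTC: 1:03 AM − 13:00 = 12:03 PM on Jun 7.
Subtract 11 hours 20 minutes → departure 12:43 AM UTC on Jun 7.
Athens is UTC+3:00: 12:43 AM + 3:00 = 3:43 AM on Jun 7.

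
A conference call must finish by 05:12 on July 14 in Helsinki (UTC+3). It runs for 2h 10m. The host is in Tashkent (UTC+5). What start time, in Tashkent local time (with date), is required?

05:02 on July 14

Target end time in UTC: 05:12 − 3:00 = 02:12 on Jul 14.
Subtract 2 hours and 10 minutes → start 00:02 UTC on Jul 14.
Tashkent is UTC+5:00: 00:02 + 5:00 = 05:02 on Jul 14.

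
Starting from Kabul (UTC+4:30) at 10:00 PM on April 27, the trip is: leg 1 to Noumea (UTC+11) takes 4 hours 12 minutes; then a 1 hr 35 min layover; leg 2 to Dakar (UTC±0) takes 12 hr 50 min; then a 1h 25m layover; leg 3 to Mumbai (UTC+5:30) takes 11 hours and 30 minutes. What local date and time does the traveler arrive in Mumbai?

Convert departure to UTC: 10:00 PM − 4:30 = 5:30 PM UTC on Apr 27.
Add 4 hours 12 minutes leg 1 → 9:42 PM UTC.
Add 1 hour 35 minutes layover in Noumea → 11:17 PM UTC.
Add 12 hours 50 minutes leg 2 → 12:07 PM UTC (Apr 28).
Add 1 hour and 25 minutes layover in Dakar → 1:32 PM UTC.
Add 11 hours 30 minutes leg 3 → 1:02 AM UTC (Apr 29).
Mumbai is UTC+5:30, so local arrival = 1:02 AM + 5:30 = 6:32 AM on Apr 29.

6:32 AM on April 29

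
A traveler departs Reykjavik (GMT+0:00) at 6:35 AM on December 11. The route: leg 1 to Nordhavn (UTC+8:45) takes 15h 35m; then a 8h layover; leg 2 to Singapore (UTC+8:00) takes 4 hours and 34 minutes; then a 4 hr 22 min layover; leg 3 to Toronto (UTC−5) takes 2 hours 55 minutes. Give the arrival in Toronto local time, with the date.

1:01 PM on December 12

Reykjavik is at UTC+0, so departure is already 6:35 AM UTC on Dec 11.
Add 15 hours and 35 minutes leg 1 → 10:10 PM UTC.
Add 8 hours layover in Nordhavn → 6:10 AM UTC (Dec 12).
Add 4 hours and 34 minutes leg 2 → 10:44 AM UTC.
Add 4 hours 22 minutes layover in Singapore → 3:06 PM UTC.
Add 2 hours 55 minutes leg 3 → 6:01 PM UTC.
Toronto is UTC−5:00, so local arrival = 6:01 PM − 5:00 = 1:01 PM on Dec 12.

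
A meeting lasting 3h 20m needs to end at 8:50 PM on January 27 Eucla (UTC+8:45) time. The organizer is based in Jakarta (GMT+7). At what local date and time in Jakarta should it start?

3:45 PM on January 27

Target end time in UTC: 8:50 PM − 8:45 = 12:05 PM on Jan 27.
Subtract 3 hours 20 minutes → start 8:45 AM UTC on Jan 27.
Jakarta is UTC+7:00: 8:45 AM + 7:00 = 3:45 PM on Jan 27.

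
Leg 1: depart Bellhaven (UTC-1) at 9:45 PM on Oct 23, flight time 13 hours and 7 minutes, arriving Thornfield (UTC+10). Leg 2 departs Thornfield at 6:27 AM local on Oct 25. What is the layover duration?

8 hours 35 minutes

Convert departure to UTC: 9:45 PM + 1:00 = 10:45 PM UTC on Oct 23.
Add 13 hours and 7 minutes flight time → 11:52 AM UTC (Oct 24).
Thornfield is UTC+10:00, so local arrival = 11:52 AM + 10:00 = 9:52 PM on Oct 24.
Layover = 6:27 AM − 9:52 PM (+1 day) = 8 hours 35 minutes.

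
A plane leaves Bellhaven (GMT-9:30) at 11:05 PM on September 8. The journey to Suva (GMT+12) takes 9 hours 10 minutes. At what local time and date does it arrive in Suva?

Convert departure to UTC: 11:05 PM + 9:30 = 8:35 AM UTC on Sep 9.
Add 9 hours 10 minutes travel time → 5:45 PM UTC.
Suva is UTC+12:00, so local arrival = 5:45 PM + 12:00 = 5:45 AM on Sep 10.

5:45 AM on September 10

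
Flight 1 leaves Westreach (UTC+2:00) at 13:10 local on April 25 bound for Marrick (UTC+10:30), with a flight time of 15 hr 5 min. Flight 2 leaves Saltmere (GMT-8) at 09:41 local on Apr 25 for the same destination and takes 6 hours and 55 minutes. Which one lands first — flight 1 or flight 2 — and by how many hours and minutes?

the second, by 1 hour 39 minutes

Flight 1 in UTC: 13:10 − 2:00 = 11:10 on Apr 25.
+15 hours and 5 minutes → arrive 02:15 UTC on Apr 26.
Flight 2 in UTC: 09:41 + 8:00 = 17:41 on Apr 25.
+6 hours and 55 minutes → arrive 00:36 UTC on Apr 26.
Flight 2 lands earlier by 1 hour 39 minutes.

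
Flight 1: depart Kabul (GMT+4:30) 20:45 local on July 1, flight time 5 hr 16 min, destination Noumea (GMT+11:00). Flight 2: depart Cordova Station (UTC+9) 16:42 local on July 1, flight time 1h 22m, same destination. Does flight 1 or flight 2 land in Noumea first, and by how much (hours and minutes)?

the second, by 12 hours 27 minutes

Flight 1 in UTC: 20:45 − 4:30 = 16:15 on Jul 1.
+5 hours 16 minutes → arrive 21:31 UTC on Jul 1.
Flight 2 in UTC: 16:42 − 9:00 = 07:42 on Jul 1.
+1 hour and 22 minutes → arrive 09:04 UTC on Jul 1.
Flight 2 lands earlier by 12 hours 27 minutes.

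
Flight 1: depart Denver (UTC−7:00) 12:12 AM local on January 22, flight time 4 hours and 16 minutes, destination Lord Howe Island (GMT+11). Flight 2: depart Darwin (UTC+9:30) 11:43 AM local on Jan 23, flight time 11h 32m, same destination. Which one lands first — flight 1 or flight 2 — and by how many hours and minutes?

Flight 1 in UTC: 12:12 AM + 7:00 = 7:12 AM on Jan 22.
+4 hours and 16 minutes → arrive 11:28 AM UTC on Jan 22.
Flight 2 in UTC: 11:43 AM − 9:30 = 2:13 AM on Jan 23.
+11 hours 32 minutes → arrive 1:45 PM UTC on Jan 23.
Flight 1 lands earlier by 26 hours 17 minutes.

the first, by 26 hours 17 minutes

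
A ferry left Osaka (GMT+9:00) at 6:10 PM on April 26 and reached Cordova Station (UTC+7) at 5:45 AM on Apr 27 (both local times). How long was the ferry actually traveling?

13 hours 35 minutes

Departure in UTC: 6:10 PM − 9:00 = 9:10 AM on Apr 26.
Arrival in UTC: 5:45 AM − 7:00 = 10:45 PM on Apr 26.
Elapsed = 10:45 PM − 9:10 AM = 13 hours 35 minutes.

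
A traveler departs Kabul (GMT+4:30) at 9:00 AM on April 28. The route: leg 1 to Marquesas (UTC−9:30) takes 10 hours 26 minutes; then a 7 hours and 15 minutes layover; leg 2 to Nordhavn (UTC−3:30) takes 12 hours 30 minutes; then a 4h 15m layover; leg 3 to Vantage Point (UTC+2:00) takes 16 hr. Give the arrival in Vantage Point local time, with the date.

Convert departure to UTC: 9:00 AM − 4:30 = 4:30 AM UTC on Apr 28.
Add 10 hours and 26 minutes leg 1 → 2:56 PM UTC.
Add 7 hours and 15 minutes layover in Marquesas → 10:11 PM UTC.
Add 12 hours 30 minutes leg 2 → 10:41 AM UTC (Apr 29).
Add 4 hours and 15 minutes layover in Nordhavn → 2:56 PM UTC.
Add 16 hours leg 3 → 6:56 AM UTC (Apr 30).
Vantage Point is UTC+2:00, so local arrival = 6:56 AM + 2:00 = 8:56 AM on Apr 30.

8:56 AM on April 30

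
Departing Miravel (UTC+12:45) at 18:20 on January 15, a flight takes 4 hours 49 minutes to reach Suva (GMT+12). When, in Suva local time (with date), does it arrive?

22:24 on January 15

Convert departure to UTC: 18:20 − 12:45 = 05:35 UTC on Jan 15.
Add 4 hours and 49 minutes travel time → 10:24 UTC.
Suva is UTC+12:00, so local arrival = 10:24 + 12:00 = 22:24 on Jan 15.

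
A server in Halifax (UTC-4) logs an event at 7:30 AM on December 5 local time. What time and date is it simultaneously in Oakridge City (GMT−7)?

4:30 AM on December 5

Oakridge City is 3:00 behind Halifax.
Shift by the zone difference: 7:30 AM − 3:00 = 4:30 AM on Dec 5 in Oakridge City.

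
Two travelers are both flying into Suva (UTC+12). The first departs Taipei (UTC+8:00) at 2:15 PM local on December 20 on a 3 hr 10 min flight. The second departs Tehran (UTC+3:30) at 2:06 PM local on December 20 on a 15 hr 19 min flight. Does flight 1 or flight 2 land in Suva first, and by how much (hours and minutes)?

the first, by 16 hours 30 minutes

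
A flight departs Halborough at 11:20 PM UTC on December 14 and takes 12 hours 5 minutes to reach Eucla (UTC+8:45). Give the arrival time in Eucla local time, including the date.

Departure is given in UTC: 11:20 PM on Dec 14.
Add 12 hours 5 minutes → 11:25 AM UTC (Dec 15).
Eucla is UTC+8:45: 11:25 AM + 8:45 = 8:10 PM on Dec 15.

8:10 PM on Dec 15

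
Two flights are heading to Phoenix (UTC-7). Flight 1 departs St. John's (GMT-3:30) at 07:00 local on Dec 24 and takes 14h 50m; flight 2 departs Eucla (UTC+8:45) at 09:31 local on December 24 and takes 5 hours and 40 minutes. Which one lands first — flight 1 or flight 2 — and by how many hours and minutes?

Flight 1 in UTC: 07:00 + 3:30 = 10:30 on Dec 24.
+14 hours and 50 minutes → arrive 01:20 UTC on Dec 25.
Flight 2 in UTC: 09:31 − 8:45 = 00:46 on Dec 24.
+5 hours and 40 minutes → arrive 06:26 UTC on Dec 24.
Flight 2 lands earlier by 18 hours 54 minutes.

the second, by 18 hours 54 minutes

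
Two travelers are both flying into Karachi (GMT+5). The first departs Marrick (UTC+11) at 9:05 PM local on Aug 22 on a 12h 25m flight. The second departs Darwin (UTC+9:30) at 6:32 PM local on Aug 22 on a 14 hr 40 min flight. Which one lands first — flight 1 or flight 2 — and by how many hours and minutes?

the first, by 1 hour 12 minutes

Flight 1 in UTC: 9:05 PM − 11:00 = 10:05 AM on Aug 22.
+12 hours and 25 minutes → arrive 10:30 PM UTC on Aug 22.
Flight 2 in UTC: 6:32 PM − 9:30 = 9:02 AM on Aug 22.
+14 hours 40 minutes → arrive 11:42 PM UTC on Aug 22.
Flight 1 lands earlier by 1 hour 12 minutes.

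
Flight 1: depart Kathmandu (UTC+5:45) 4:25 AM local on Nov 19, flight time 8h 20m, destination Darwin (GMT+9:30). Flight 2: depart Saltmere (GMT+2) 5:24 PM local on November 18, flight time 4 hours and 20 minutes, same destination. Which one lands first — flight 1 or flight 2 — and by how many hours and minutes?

the second, by 11 hours 16 minutes

Flight 1 in UTC: 4:25 AM − 5:45 = 10:40 PM on Nov 18.
+8 hours and 20 minutes → arrive 7:00 AM UTC on Nov 19.
Flight 2 in UTC: 5:24 PM − 2:00 = 3:24 PM on Nov 18.
+4 hours 20 minutes → arrive 7:44 PM UTC on Nov 18.
Flight 2 lands earlier by 11 hours 16 minutes.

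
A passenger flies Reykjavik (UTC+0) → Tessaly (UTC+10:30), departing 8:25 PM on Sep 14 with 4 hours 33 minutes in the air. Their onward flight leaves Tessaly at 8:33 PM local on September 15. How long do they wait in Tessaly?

Reykjavik is at UTC+0, so departure is already 8:25 PM UTC on Sep 14.
Add 4 hours and 33 minutes flight time → 12:58 AM UTC (Sep 15).
Tessaly is UTC+10:30, so local arrival = 12:58 AM + 10:30 = 11:28 AM on Sep 15.
Layover = 8:33 PM − 11:28 AM = 9 hours 5 minutes.

9 hours 5 minutes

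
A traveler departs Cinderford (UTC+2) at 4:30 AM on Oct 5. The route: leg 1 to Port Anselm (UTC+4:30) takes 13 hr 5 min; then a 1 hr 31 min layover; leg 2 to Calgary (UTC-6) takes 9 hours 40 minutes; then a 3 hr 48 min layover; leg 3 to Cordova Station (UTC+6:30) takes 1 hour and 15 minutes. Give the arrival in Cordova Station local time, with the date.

2:19 PM on Oct 6

Convert departure to UTC: 4:30 AM − 2:00 = 2:30 AM UTC on Oct 5.
Add 13 hours 5 minutes leg 1 → 3:35 PM UTC.
Add 1 hour 31 minutes layover in Port Anselm → 5:06 PM UTC.
Add 9 hours and 40 minutes leg 2 → 2:46 AM UTC (Oct 6).
Add 3 hours and 48 minutes layover in Calgary → 6:34 AM UTC.
Add 1 hour 15 minutes leg 3 → 7:49 AM UTC.
Cordova Station is UTC+6:30, so local arrival = 7:49 AM + 6:30 = 2:19 PM on Oct 6.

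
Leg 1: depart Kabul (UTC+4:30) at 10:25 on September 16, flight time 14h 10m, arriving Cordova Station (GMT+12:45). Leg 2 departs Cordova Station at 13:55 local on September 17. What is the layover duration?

Convert departure to UTC: 10:25 − 4:30 = 05:55 UTC on Sep 16.
Add 14 hours and 10 minutes flight time → 20:05 UTC.
Cordova Station is UTC+12:45, so local arrival = 20:05 + 12:45 = 08:50 on Sep 17.
Layover = 13:55 − 08:50 = 5 hours 5 minutes.

5 hours 5 minutes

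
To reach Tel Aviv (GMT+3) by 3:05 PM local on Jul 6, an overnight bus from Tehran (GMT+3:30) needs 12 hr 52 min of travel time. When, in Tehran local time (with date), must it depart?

2:43 AM on Jul 6

Target arrival in UTC: 3:05 PM − 3:00 = 12:05 PM on Jul 6.
Subtract 12 hours 52 minutes → departure 11:13 PM UTC on Jul 5.
Tehran is UTC+3:30: 11:13 PM + 3:30 = 2:43 AM on Jul 6.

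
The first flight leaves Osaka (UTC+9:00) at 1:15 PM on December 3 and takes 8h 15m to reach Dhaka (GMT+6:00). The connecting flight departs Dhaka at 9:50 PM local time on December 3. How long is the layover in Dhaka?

Convert departure to UTC: 1:15 PM − 9:00 = 4:15 AM UTC on Dec 3.
Add 8 hours 15 minutes flight time → 12:30 PM UTC.
Dhaka is UTC+6:00, so local arrival = 12:30 PM + 6:00 = 6:30 PM on Dec 3.
Layover = 9:50 PM − 6:30 PM = 3 hours 20 minutes.

3 hours 20 minutes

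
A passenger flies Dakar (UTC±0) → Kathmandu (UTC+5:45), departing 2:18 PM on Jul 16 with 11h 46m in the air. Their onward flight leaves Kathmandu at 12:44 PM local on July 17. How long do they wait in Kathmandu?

Dakar is at UTC+0, so departure is already 2:18 PM UTC on Jul 16.
Add 11 hours 46 minutes flight time → 2:04 AM UTC (Jul 17).
Kathmandu is UTC+5:45, so local arrival = 2:04 AM + 5:45 = 7:49 AM on Jul 17.
Layover = 12:44 PM − 7:49 AM = 4 hours 55 minutes.

4 hours 55 minutes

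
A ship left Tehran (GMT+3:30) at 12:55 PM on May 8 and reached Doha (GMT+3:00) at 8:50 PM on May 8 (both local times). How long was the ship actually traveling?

Departure in UTC: 12:55 PM − 3:30 = 9:25 AM on May 8.
Arrival in UTC: 8:50 PM − 3:00 = 5:50 PM on May 8.
Elapsed = 5:50 PM − 9:25 AM = 8 hours 25 minutes.

8 hours 25 minutes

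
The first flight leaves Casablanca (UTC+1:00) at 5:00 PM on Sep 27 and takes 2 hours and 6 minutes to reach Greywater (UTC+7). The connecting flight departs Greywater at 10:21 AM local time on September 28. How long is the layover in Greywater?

Convert departure to UTC: 5:00 PM − 1:00 = 4:00 PM UTC on Sep 27.
Add 2 hours 6 minutes flight time → 6:06 PM UTC.
Greywater is UTC+7:00, so local arrival = 6:06 PM + 7:00 = 1:06 AM on Sep 28.
Layover = 10:21 AM − 1:06 AM = 9 hours 15 minutes.

9 hours 15 minutes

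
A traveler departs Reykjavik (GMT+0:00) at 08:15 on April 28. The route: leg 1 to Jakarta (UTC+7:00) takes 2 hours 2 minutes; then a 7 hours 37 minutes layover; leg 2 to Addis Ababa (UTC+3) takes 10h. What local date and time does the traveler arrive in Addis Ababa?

06:54 on Apr 29

Reykjavik is at UTC+0, so departure is already 08:15 UTC on Apr 28.
Add 2 hours and 2 minutes leg 1 → 10:17 UTC.
Add 7 hours and 37 minutes layover in Jakarta → 17:54 UTC.
Add 10 hours leg 2 → 03:54 UTC (Apr 29).
Addis Ababa is UTC+3:00, so local arrival = 03:54 + 3:00 = 06:54 on Apr 29.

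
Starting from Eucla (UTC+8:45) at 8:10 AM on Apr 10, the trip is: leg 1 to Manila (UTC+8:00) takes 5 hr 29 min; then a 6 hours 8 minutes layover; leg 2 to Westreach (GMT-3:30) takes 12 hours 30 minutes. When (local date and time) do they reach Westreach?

8:02 PM on Apr 10

Convert departure to UTC: 8:10 AM − 8:45 = 11:25 PM UTC on Apr 9.
Add 5 hours 29 minutes leg 1 → 4:54 AM UTC (Apr 10).
Add 6 hours 8 minutes layover in Manila → 11:02 AM UTC.
Add 12 hours 30 minutes leg 2 → 11:32 PM UTC.
Westreach is UTC−3:30, so local arrival = 11:32 PM − 3:30 = 8:02 PM on Apr 10.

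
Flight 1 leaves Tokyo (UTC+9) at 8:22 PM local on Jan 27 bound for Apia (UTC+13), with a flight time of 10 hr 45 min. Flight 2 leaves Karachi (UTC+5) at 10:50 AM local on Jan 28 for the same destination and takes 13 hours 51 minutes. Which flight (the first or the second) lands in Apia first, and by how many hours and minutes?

the first, by 21 hours 34 minutes

Flight 1 in UTC: 8:22 PM − 9:00 = 11:22 AM on Jan 27.
+10 hours 45 minutes → arrive 10:07 PM UTC on Jan 27.
Flight 2 in UTC: 10:50 AM − 5:00 = 5:50 AM on Jan 28.
+13 hours and 51 minutes → arrive 7:41 PM UTC on Jan 28.
Flight 1 lands earlier by 21 hours 34 minutes.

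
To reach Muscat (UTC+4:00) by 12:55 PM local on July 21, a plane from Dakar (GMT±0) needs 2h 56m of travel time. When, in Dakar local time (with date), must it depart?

Target arrival in UTC: 12:55 PM − 4:00 = 8:55 AM on Jul 21.
Subtract 2 hours 56 minutes → departure 5:59 AM UTC on Jul 21.
Dakar is UTC+0, so departure is 5:59 AM on Jul 21.

5:59 AM on July 21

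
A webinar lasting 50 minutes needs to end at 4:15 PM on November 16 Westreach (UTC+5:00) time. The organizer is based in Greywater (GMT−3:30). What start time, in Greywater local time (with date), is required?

Target end time in UTC: 4:15 PM − 5:00 = 11:15 AM on Nov 16.
Subtract 50 minutes → start 10:25 AM UTC on Nov 16.
Greywater is UTC−3:30: 10:25 AM − 3:30 = 6:55 AM on Nov 16.

6:55 AM on November 16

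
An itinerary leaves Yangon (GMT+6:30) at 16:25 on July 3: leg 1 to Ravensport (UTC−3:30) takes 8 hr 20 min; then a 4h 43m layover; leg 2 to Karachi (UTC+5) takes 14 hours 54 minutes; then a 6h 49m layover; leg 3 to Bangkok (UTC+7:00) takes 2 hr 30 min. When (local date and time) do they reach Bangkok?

Convert departure to UTC: 16:25 − 6:30 = 09:55 UTC on Jul 3.
Add 8 hours and 20 minutes leg 1 → 18:15 UTC.
Add 4 hours 43 minutes layover in Ravensport → 22:58 UTC.
Add 14 hours and 54 minutes leg 2 → 13:52 UTC (Jul 4).
Add 6 hours 49 minutes layover in Karachi → 20:41 UTC.
Add 2 hours 30 minutes leg 3 → 23:11 UTC.
Bangkok is UTC+7:00, so local arrival = 23:11 + 7:00 = 06:11 on Jul 5.

06:11 on Jul 5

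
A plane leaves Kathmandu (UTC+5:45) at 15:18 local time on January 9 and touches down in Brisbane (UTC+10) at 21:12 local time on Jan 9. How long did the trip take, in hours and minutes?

1 hour 39 minutes

Departure in UTC: 15:18 − 5:45 = 09:33 on Jan 9.
Arrival in UTC: 21:12 − 10:00 = 11:12 on Jan 9.
Elapsed = 11:12 − 09:33 = 1 hour 39 minutes.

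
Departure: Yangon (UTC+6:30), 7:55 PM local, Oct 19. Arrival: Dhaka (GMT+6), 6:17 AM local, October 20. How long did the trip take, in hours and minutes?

Departure in UTC: 7:55 PM − 6:30 = 1:25 PM on Oct 19.
Arrival in UTC: 6:17 AM − 6:00 = 12:17 AM on Oct 20.
Elapsed = 12:17 AM − 1:25 PM (+1 day) = 10 hours 52 minutes.

10 hours 52 minutes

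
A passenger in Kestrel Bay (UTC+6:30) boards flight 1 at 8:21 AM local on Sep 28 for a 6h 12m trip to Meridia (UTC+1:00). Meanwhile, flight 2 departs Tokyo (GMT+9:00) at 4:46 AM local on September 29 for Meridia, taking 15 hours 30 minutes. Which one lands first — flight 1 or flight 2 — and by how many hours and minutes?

Flight 1 in UTC: 8:21 AM − 6:30 = 1:51 AM on Sep 28.
+6 hours and 12 minutes → arrive 8:03 AM UTC on Sep 28.
Flight 2 in UTC: 4:46 AM − 9:00 = 7:46 PM on Sep 28.
+15 hours and 30 minutes → arrive 11:16 AM UTC on Sep 29.
Flight 1 lands earlier by 27 hours 13 minutes.

the first, by 27 hours 13 minutes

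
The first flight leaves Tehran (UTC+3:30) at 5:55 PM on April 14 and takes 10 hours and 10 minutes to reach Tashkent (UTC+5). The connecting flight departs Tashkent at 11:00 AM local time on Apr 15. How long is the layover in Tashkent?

5 hours 25 minutes

Convert departure to UTC: 5:55 PM − 3:30 = 2:25 PM UTC on Apr 14.
Add 10 hours and 10 minutes flight time → 12:35 AM UTC (Apr 15).
Tashkent is UTC+5:00, so local arrival = 12:35 AM + 5:00 = 5:35 AM on Apr 15.
Layover = 11:00 AM − 5:35 AM = 5 hours 25 minutes.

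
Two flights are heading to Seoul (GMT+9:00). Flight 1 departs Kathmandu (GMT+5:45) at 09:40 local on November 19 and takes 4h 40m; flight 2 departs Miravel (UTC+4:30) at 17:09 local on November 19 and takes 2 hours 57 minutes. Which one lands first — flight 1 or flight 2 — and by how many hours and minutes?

the first, by 7 hours 1 minute

Flight 1 in UTC: 09:40 − 5:45 = 03:55 on Nov 19.
+4 hours 40 minutes → arrive 08:35 UTC on Nov 19.
Flight 2 in UTC: 17:09 − 4:30 = 12:39 on Nov 19.
+2 hours 57 minutes → arrive 15:36 UTC on Nov 19.
Flight 1 lands earlier by 7 hours 1 minute.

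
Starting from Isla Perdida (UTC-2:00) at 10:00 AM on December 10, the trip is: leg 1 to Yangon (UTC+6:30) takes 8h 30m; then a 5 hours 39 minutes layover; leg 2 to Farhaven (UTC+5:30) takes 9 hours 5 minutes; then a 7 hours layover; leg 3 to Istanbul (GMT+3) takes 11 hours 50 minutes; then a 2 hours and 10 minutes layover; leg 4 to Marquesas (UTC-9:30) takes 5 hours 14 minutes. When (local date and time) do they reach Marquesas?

Convert departure to UTC: 10:00 AM + 2:00 = 12:00 PM UTC on Dec 10.
Add 8 hours 30 minutes leg 1 → 8:30 PM UTC.
Add 5 hours 39 minutes layover in Yangon → 2:09 AM UTC (Dec 11).
Add 9 hours 5 minutes leg 2 → 11:14 AM UTC.
Add 7 hours layover in Farhaven → 6:14 PM UTC.
Add 11 hours and 50 minutes leg 3 → 6:04 AM UTC (Dec 12).
Add 2 hours 10 minutes layover in Istanbul → 8:14 AM UTC.
Add 5 hours 14 minutes leg 4 → 1:28 PM UTC.
Marquesas is UTC−9:30, so local arrival = 1:28 PM − 9:30 = 3:58 AM on Dec 12.

3:58 AM on Dec 12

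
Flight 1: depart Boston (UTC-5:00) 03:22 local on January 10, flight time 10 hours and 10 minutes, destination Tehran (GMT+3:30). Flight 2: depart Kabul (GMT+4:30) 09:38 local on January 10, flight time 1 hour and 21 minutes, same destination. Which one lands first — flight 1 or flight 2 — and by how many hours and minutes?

the second, by 12 hours 3 minutes

Flight 1 in UTC: 03:22 + 5:00 = 08:22 on Jan 10.
+10 hours and 10 minutes → arrive 18:32 UTC on Jan 10.
Flight 2 in UTC: 09:38 − 4:30 = 05:08 on Jan 10.
+1 hour 21 minutes → arrive 06:29 UTC on Jan 10.
Flight 2 lands earlier by 12 hours 3 minutes.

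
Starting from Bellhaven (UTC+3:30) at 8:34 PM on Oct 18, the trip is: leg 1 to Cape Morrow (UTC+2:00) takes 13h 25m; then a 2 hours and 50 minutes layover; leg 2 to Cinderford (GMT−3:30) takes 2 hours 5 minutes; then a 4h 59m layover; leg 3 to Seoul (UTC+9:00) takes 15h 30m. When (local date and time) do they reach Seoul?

Convert departure to UTC: 8:34 PM − 3:30 = 5:04 PM UTC on Oct 18.
Add 13 hours 25 minutes leg 1 → 6:29 AM UTC (Oct 19).
Add 2 hours and 50 minutes layover in Cape Morrow → 9:19 AM UTC.
Add 2 hours 5 minutes leg 2 → 11:24 AM UTC.
Add 4 hours 59 minutes layover in Cinderford → 4:23 PM UTC.
Add 15 hours and 30 minutes leg 3 → 7:53 AM UTC (Oct 20).
Seoul is UTC+9:00, so local arrival = 7:53 AM + 9:00 = 4:53 PM on Oct 20.

4:53 PM on Oct 20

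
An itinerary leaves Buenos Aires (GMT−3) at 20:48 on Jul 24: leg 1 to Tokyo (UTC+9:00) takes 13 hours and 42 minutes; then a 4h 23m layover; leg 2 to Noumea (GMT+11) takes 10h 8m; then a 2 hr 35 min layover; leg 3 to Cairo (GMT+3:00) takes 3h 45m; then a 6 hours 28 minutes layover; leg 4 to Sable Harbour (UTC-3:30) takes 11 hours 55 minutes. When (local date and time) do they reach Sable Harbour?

Convert departure to UTC: 20:48 + 3:00 = 23:48 UTC on Jul 24.
Add 13 hours and 42 minutes leg 1 → 13:30 UTC (Jul 25).
Add 4 hours and 23 minutes layover in Tokyo → 17:53 UTC.
Add 10 hours and 8 minutes leg 2 → 04:01 UTC (Jul 26).
Add 2 hours 35 minutes layover in Noumea → 06:36 UTC.
Add 3 hours 45 minutes leg 3 → 10:21 UTC.
Add 6 hours 28 minutes layover in Cairo → 16:49 UTC.
Add 11 hours 55 minutes leg 4 → 04:44 UTC (Jul 27).
Sable Harbour is UTC−3:30, so local arrival = 04:44 − 3:30 = 01:14 on Jul 27.

01:14 on July 27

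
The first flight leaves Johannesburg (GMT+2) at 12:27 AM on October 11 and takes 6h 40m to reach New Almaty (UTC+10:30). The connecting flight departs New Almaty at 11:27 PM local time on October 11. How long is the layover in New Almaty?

Convert departure to UTC: 12:27 AM − 2:00 = 10:27 PM UTC on Oct 10.
Add 6 hours and 40 minutes flight time → 5:07 AM UTC (Oct 11).
New Almaty is UTC+10:30, so local arrival = 5:07 AM + 10:30 = 3:37 PM on Oct 11.
Layover = 11:27 PM − 3:37 PM = 7 hours 50 minutes.

7 hours 50 minutes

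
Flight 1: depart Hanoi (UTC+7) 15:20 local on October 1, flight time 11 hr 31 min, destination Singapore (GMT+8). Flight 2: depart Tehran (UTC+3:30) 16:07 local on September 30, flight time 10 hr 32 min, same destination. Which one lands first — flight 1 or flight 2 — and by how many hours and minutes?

Flight 1 in UTC: 15:20 − 7:00 = 08:20 on Oct 1.
+11 hours 31 minutes → arrive 19:51 UTC on Oct 1.
Flight 2 in UTC: 16:07 − 3:30 = 12:37 on Sep 30.
+10 hours 32 minutes → arrive 23:09 UTC on Sep 30.
Flight 2 lands earlier by 20 hours 42 minutes.

the second, by 20 hours 42 minutes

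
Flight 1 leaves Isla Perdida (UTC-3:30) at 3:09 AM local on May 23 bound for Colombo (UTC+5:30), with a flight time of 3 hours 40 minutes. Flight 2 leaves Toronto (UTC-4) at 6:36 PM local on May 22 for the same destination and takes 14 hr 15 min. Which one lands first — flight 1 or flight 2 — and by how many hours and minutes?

the first, by 2 hours 32 minutes

Flight 1 in UTC: 3:09 AM + 3:30 = 6:39 AM on May 23.
+3 hours and 40 minutes → arrive 10:19 AM UTC on May 23.
Flight 2 in UTC: 6:36 PM + 4:00 = 10:36 PM on May 22.
+14 hours and 15 minutes → arrive 12:51 PM UTC on May 23.
Flight 1 lands earlier by 2 hours 32 minutes.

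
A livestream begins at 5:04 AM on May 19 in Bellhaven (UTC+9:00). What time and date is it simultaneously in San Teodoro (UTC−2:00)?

6:04 PM on May 18

In UTC: 5:04 AM − 9:00 = 8:04 PM on May 18.
San Teodoro is UTC−2:00: 8:04 PM − 2:00 = 6:04 PM on May 18.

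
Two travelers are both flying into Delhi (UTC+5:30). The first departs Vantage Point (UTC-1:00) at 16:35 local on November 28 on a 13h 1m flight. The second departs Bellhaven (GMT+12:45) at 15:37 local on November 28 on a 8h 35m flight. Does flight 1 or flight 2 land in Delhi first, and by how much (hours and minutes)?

the second, by 19 hours 9 minutes

Flight 1 in UTC: 16:35 + 1:00 = 17:35 on Nov 28.
+13 hours 1 minute → arrive 06:36 UTC on Nov 29.
Flight 2 in UTC: 15:37 − 12:45 = 02:52 on Nov 28.
+8 hours 35 minutes → arrive 11:27 UTC on Nov 28.
Flight 2 lands earlier by 19 hours 9 minutes.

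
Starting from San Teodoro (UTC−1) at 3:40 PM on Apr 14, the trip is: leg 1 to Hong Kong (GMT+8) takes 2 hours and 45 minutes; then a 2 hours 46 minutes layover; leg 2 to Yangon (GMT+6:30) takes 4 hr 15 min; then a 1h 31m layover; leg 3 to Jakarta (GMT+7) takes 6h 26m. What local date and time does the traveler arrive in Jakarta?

5:23 PM on April 15

Convert departure to UTC: 3:40 PM + 1:00 = 4:40 PM UTC on Apr 14.
Add 2 hours 45 minutes leg 1 → 7:25 PM UTC.
Add 2 hours 46 minutes layover in Hong Kong → 10:11 PM UTC.
Add 4 hours 15 minutes leg 2 → 2:26 AM UTC (Apr 15).
Add 1 hour and 31 minutes layover in Yangon → 3:57 AM UTC.
Add 6 hours and 26 minutes leg 3 → 10:23 AM UTC.
Jakarta is UTC+7:00, so local arrival = 10:23 AM + 7:00 = 5:23 PM on Apr 15.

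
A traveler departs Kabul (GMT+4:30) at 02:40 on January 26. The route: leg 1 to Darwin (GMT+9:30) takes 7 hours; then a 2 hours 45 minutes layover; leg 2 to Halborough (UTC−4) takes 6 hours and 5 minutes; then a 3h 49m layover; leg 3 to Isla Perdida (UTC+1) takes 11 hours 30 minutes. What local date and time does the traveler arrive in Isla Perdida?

Convert departure to UTC: 02:40 − 4:30 = 22:10 UTC on Jan 25.
Add 7 hours leg 1 → 05:10 UTC (Jan 26).
Add 2 hours 45 minutes layover in Darwin → 07:55 UTC.
Add 6 hours and 5 minutes leg 2 → 14:00 UTC.
Add 3 hours 49 minutes layover in Halborough → 17:49 UTC.
Add 11 hours 30 minutes leg 3 → 05:19 UTC (Jan 27).
Isla Perdida is UTC+1:00, so local arrival = 05:19 + 1:00 = 06:19 on Jan 27.

06:19 on January 27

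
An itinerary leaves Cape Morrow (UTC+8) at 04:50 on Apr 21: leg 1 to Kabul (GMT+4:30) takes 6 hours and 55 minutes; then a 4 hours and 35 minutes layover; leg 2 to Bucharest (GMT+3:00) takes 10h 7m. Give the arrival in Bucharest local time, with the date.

21:27 on Apr 21

Convert departure to UTC: 04:50 − 8:00 = 20:50 UTC on Apr 20.
Add 6 hours 55 minutes leg 1 → 03:45 UTC (Apr 21).
Add 4 hours 35 minutes layover in Kabul → 08:20 UTC.
Add 10 hours and 7 minutes leg 2 → 18:27 UTC.
Bucharest is UTC+3:00, so local arrival = 18:27 + 3:00 = 21:27 on Apr 21.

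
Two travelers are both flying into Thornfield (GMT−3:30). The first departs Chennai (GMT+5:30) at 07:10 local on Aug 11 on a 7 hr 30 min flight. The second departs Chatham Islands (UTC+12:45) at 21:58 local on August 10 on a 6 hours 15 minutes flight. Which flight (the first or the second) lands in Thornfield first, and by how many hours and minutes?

Flight 1 in UTC: 07:10 − 5:30 = 01:40 on Aug 11.
+7 hours and 30 minutes → arrive 09:10 UTC on Aug 11.
Flight 2 in UTC: 21:58 − 12:45 = 09:13 on Aug 10.
+6 hours 15 minutes → arrive 15:28 UTC on Aug 10.
Flight 2 lands earlier by 17 hours 42 minutes.

the second, by 17 hours 42 minutes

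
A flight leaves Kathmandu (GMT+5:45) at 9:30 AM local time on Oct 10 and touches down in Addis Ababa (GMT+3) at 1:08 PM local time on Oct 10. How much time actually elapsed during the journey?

6 hours 23 minutes

Departure in UTC: 9:30 AM − 5:45 = 3:45 AM on Oct 10.
Arrival in UTC: 1:08 PM − 3:00 = 10:08 AM on Oct 10.
Elapsed = 10:08 AM − 3:45 AM = 6 hours 23 minutes.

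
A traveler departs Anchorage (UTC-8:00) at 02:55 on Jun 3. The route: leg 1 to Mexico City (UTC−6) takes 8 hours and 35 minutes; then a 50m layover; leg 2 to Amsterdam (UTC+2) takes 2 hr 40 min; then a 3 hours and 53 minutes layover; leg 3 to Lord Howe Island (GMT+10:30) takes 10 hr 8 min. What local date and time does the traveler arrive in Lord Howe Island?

23:31 on June 4

Convert departure to UTC: 02:55 + 8:00 = 10:55 UTC on Jun 3.
Add 8 hours 35 minutes leg 1 → 19:30 UTC.
Add 50 minutes layover in Mexico City → 20:20 UTC.
Add 2 hours and 40 minutes leg 2 → 23:00 UTC.
Add 3 hours 53 minutes layover in Amsterdam → 02:53 UTC (Jun 4).
Add 10 hours 8 minutes leg 3 → 13:01 UTC.
Lord Howe Island is UTC+10:30, so local arrival = 13:01 + 10:30 = 23:31 on Jun 4.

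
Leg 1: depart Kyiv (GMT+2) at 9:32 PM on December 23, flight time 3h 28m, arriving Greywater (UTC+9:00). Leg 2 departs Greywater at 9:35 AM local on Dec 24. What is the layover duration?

1 hour 35 minutes

Convert departure to UTC: 9:32 PM − 2:00 = 7:32 PM UTC on Dec 23.
Add 3 hours 28 minutes flight time → 11:00 PM UTC.
Greywater is UTC+9:00, so local arrival = 11:00 PM + 9:00 = 8:00 AM on Dec 24.
Layover = 9:35 AM − 8:00 AM = 1 hour 35 minutes.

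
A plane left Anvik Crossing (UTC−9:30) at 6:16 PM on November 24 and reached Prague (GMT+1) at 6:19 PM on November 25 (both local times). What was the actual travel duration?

Departure in UTC: 6:16 PM + 9:30 = 3:46 AM on Nov 25.
Arrival in UTC: 6:19 PM − 1:00 = 5:19 PM on Nov 25.
Elapsed = 5:19 PM − 3:46 AM = 13 hours 33 minutes.

13 hours 33 minutes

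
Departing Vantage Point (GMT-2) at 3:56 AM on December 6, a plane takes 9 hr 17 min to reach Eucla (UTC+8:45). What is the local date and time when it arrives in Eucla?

Convert departure to UTC: 3:56 AM + 2:00 = 5:56 AM UTC on Dec 6.
Add 9 hours and 17 minutes travel time → 3:13 PM UTC.
Eucla is UTC+8:45, so local arrival = 3:13 PM + 8:45 = 11:58 PM on Dec 6.

11:58 PM on December 6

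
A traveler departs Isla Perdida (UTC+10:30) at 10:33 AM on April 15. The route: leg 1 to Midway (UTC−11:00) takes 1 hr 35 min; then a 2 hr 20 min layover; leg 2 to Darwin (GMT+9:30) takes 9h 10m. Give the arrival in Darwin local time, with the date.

10:38 PM on Apr 15

Convert departure to UTC: 10:33 AM − 10:30 = 12:03 AM UTC on Apr 15.
Add 1 hour 35 minutes leg 1 → 1:38 AM UTC.
Add 2 hours 20 minutes layover in Midway → 3:58 AM UTC.
Add 9 hours 10 minutes leg 2 → 1:08 PM UTC.
Darwin is UTC+9:30, so local arrival = 1:08 PM + 9:30 = 10:38 PM on Apr 15.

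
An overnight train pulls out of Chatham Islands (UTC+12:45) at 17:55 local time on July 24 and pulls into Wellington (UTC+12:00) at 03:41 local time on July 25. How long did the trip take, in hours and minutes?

Wellington is 0:45 behind Chatham Islands.
Clock-face elapsed time (ignoring zones) is 9 hours 46 minutes.
Actual elapsed = 9 hours 46 minutes + 0:45 = 10 hours 31 minutes.

10 hours 31 minutes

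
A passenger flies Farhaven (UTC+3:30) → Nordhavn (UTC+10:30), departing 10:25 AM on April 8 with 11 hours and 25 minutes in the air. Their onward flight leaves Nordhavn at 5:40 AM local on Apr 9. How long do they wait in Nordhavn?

50 minutes

Convert departure to UTC: 10:25 AM − 3:30 = 6:55 AM UTC on Apr 8.
Add 11 hours 25 minutes flight time → 6:20 PM UTC.
Nordhavn is UTC+10:30, so local arrival = 6:20 PM + 10:30 = 4:50 AM on Apr 9.
Layover = 5:40 AM − 4:50 AM = 50 minutes.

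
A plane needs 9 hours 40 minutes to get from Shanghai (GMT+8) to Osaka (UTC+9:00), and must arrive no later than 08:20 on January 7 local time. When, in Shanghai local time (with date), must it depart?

Target arrival in UTC: 08:20 − 9:00 = 23:20 on Jan 6.
Subtract 9 hours and 40 minutes → departure 13:40 UTC on Jan 6.
Shanghai is UTC+8:00: 13:40 + 8:00 = 21:40 on Jan 6.

21:40 on January 6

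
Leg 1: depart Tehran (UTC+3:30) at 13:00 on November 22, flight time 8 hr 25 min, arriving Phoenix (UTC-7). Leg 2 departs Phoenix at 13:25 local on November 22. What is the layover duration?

2 hours 30 minutes

Convert departure to UTC: 13:00 − 3:30 = 09:30 UTC on Nov 22.
Add 8 hours and 25 minutes flight time → 17:55 UTC.
Phoenix is UTC−7:00, so local arrival = 17:55 − 7:00 = 10:55 on Nov 22.
Layover = 13:25 − 10:55 = 2 hours 30 minutes.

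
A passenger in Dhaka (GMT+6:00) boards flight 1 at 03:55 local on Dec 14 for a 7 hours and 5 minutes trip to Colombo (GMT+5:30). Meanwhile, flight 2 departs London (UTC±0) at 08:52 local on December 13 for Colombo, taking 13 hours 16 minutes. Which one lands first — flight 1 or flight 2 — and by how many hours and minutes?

the second, by 6 hours 52 minutes

Flight 1 in UTC: 03:55 − 6:00 = 21:55 on Dec 13.
+7 hours and 5 minutes → arrive 05:00 UTC on Dec 14.
Flight 2 departs at 08:52 UTC (Dec 13).
+13 hours 16 minutes → arrive 22:08 UTC on Dec 13.
Flight 2 lands earlier by 6 hours 52 minutes.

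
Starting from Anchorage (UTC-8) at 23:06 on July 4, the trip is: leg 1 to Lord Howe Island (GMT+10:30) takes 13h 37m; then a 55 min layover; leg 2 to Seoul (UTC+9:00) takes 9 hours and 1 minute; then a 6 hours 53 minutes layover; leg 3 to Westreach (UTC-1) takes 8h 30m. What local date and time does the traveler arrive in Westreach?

21:02 on July 6

Convert departure to UTC: 23:06 + 8:00 = 07:06 UTC on Jul 5.
Add 13 hours and 37 minutes leg 1 → 20:43 UTC.
Add 55 minutes layover in Lord Howe Island → 21:38 UTC.
Add 9 hours 1 minute leg 2 → 06:39 UTC (Jul 6).
Add 6 hours and 53 minutes layover in Seoul → 13:32 UTC.
Add 8 hours and 30 minutes leg 3 → 22:02 UTC.
Westreach is UTC−1:00, so local arrival = 22:02 − 1:00 = 21:02 on Jul 6.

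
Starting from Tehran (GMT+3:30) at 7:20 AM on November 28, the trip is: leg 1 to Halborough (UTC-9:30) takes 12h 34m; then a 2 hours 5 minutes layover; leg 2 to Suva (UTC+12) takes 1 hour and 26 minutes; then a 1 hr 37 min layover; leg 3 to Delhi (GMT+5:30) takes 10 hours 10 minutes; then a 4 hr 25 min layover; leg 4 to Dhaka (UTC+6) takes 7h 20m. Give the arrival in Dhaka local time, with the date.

1:27 AM on Nov 30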